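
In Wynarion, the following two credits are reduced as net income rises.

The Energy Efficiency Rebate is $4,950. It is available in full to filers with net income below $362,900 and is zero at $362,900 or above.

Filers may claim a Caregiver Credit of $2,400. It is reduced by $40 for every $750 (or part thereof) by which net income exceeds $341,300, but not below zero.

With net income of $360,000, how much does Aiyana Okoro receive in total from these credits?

Energy Efficiency Rebate: $360,000 is below the $362,900 cutoff, so the full $4,950 applies.
Caregiver Credit: income exceeds $341,300 by $18,700, which is 25 full-or-partial $750 increments; reduction = 25 × $40 = $1,000, leaving $1,400.
Total: $4,950 + $1,400 = $6,350.

$6,350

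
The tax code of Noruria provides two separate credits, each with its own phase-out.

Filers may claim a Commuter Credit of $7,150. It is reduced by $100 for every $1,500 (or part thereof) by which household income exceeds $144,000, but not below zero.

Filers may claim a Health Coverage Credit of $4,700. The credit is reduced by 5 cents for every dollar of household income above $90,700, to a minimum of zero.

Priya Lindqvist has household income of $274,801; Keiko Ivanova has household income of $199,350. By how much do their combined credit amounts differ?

$3,450

Priya ($274,801): Commuter Credit: income exceeds $144,000 by $130,801 → 88 increments × $100 = $8,800 ≥ base, so the credit is $0. Health Coverage Credit: 5% of the $184,101 excess over $90,700 is $9,205.05 ≥ base, so the credit is $0. total $0 + $0 = $0
Keiko ($199,350): Commuter Credit: income exceeds $144,000 by $55,350, which is 37 full-or-partial $1,500 increments; reduction = 37 × $100 = $3,700, leaving $3,450. Health Coverage Credit: 5% of the $108,650 excess over $90,700 is $5,432.50 ≥ base, so the credit is $0. total $3,450 + $0 = $3,450
Difference: |$0 − $3,450| = $3,450.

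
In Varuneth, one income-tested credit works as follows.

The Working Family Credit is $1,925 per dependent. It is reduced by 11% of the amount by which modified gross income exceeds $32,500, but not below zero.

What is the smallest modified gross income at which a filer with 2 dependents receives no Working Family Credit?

$67,500

Full credit = 2 × $1,925 = $3,850.
The credit falls by 11% of each dollar above $32,500, so it reaches zero when the excess is $3,850 / 11% = $35,000: income = $32,500 + $35,000 = $67,500.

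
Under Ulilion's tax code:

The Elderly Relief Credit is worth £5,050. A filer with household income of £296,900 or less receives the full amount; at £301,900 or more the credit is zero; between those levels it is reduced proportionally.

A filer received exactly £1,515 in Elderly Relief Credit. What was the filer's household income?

£1,515 is 1,515/5,050 of the full £5,050, so 3,535/5,050 of the £5,000 range has been used: income = £296,900 + £5,000 × 3,535/5,050 = £300,400.

£300,400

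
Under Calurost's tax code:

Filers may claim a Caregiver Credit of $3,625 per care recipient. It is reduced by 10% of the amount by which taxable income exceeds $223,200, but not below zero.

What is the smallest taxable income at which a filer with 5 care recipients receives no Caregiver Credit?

$404,450

Full credit = 5 × $3,625 = $18,125.
The credit falls by 10% of each dollar above $223,200, so it reaches zero when the excess is $18,125 / 10% = $181,250: income = $223,200 + $181,250 = $404,450.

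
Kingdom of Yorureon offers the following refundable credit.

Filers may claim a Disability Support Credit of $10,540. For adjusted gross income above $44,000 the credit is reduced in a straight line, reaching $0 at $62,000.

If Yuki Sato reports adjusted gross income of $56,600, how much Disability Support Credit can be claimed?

$3,162

Disability Support Credit: $56,600 is $12,600 into a $18,000 phase-out range, leaving 5,400/18,000 of the credit: $10,540 × 5,400/18,000 = $3,162.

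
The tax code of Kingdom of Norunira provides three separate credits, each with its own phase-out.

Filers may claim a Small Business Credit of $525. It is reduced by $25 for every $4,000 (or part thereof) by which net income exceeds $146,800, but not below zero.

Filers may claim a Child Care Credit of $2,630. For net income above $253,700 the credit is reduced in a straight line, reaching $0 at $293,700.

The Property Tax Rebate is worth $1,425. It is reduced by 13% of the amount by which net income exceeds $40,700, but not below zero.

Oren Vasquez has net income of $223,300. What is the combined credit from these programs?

Small Business Credit: income exceeds $146,800 by $76,500, which is 20 full-or-partial $4,000 increments; reduction = 20 × $25 = $500, leaving $25.
Child Care Credit: $223,300 is at or below the $253,700 threshold, so the full $2,630 applies.
Property Tax Rebate: 13% of the $182,600 excess over $40,700 is $23,738 ≥ base, so the credit is $0.
Total: $25 + $2,630 + $0 = $2,655.

$2,655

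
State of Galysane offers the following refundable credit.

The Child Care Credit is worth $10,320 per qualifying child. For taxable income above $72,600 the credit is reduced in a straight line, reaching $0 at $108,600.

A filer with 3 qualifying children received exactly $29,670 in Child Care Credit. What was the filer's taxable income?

$74,100

Full credit = 3 × $10,320 = $30,960.
$29,670 is 29,670/30,960 of the full $30,960, so 1,290/30,960 of the $36,000 range has been used: income = $72,600 + $36,000 × 1,290/30,960 = $74,100.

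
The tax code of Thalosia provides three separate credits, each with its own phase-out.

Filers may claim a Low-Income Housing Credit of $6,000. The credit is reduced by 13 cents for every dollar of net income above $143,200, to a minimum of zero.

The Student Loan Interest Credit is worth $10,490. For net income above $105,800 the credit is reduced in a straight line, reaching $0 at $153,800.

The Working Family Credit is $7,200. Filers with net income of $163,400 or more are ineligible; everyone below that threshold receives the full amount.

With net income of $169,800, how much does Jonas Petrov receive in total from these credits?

$2,542

Low-Income Housing Credit: 13% of the $26,600 excess over $143,200 is $3,458; credit = $6,000 − $3,458 = $2,542.
Student Loan Interest Credit: $169,800 is at or above $153,800, so the credit is $0.
Working Family Credit: $169,800 meets or exceeds the $163,400 cutoff, so the credit is $0.
Total: $2,542 + $0 + $0 = $2,542.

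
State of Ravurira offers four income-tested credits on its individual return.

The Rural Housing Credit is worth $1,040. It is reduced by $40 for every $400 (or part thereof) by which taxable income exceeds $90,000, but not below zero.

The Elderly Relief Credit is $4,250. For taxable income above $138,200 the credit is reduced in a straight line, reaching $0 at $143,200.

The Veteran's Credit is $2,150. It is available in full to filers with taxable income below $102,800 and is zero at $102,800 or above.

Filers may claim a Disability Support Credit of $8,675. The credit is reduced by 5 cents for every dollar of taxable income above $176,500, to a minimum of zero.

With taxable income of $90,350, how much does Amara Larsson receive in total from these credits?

Rural Housing Credit: income exceeds $90,000 by $350, which is 1 full-or-partial $400 increment; reduction = 1 × $40 = $40, leaving $1,000.
Elderly Relief Credit: $90,350 is at or below the $138,200 threshold, so the full $4,250 applies.
Veteran's Credit: $90,350 is below the $102,800 cutoff, so the full $2,150 applies.
Disability Support Credit: $90,350 is at or below the $176,500 threshold, so the full $8,675 applies.
Total: $1,000 + $4,250 + $2,150 + $8,675 = $16,075.

$16,075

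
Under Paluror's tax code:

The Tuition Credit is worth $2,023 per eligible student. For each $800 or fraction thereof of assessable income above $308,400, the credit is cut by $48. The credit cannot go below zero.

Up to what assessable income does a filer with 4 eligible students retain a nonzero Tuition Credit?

Full credit = 4 × $2,023 = $8,092.
After 168 increments the reduction is 168 × $48 = $8,064, leaving $28; one more increment wipes it out. Increment 168 ends at excess 168 × $800 = $134,400, so the highest qualifying income is $308,400 + $134,400 = $442,800.

$442,800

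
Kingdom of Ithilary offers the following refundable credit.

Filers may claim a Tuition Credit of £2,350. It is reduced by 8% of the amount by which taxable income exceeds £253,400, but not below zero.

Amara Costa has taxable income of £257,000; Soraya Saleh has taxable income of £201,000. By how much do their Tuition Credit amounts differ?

£288

Amara (£257,000): Tuition Credit: 8% of the £3,600 excess over £253,400 is £288; credit = £2,350 − £288 = £2,062.
Soraya (£201,000): Tuition Credit: £201,000 is at or below the £253,400 threshold, so the full £2,350 applies.
Difference: |£2,062 − £2,350| = £288.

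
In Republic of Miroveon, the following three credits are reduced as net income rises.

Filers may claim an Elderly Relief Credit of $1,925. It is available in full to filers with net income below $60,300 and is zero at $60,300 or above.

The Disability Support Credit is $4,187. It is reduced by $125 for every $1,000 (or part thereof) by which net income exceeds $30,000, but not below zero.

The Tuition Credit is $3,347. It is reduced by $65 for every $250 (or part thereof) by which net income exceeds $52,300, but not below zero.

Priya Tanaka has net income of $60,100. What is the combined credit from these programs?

$3,504

Elderly Relief Credit: $60,100 is below the $60,300 cutoff, so the full $1,925 applies.
Disability Support Credit: income exceeds $30,000 by $30,100, which is 31 full-or-partial $1,000 increments; reduction = 31 × $125 = $3,875, leaving $312.
Tuition Credit: income exceeds $52,300 by $7,800, which is 32 full-or-partial $250 increments; reduction = 32 × $65 = $2,080, leaving $1,267.
Total: $1,925 + $312 + $1,267 = $3,504.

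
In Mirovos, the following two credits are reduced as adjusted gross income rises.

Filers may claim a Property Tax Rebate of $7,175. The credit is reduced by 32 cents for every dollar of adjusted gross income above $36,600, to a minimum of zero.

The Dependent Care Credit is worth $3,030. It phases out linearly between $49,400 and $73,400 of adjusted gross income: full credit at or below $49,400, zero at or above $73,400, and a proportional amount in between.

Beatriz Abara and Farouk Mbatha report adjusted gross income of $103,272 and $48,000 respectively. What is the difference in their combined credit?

Beatriz ($103,272): Property Tax Rebate: 32% of the $66,672 excess over $36,600 is $21,335.04 ≥ base, so the credit is $0. Dependent Care Credit: $103,272 is at or above $73,400, so the credit is $0. total $0 + $0 = $0
Farouk ($48,000): Property Tax Rebate: 32% of the $11,400 excess over $36,600 is $3,648; credit = $7,175 − $3,648 = $3,527. Dependent Care Credit: $48,000 is at or below the $49,400 threshold, so the full $3,030 applies. total $3,527 + $3,030 = $6,557
Difference: |$0 − $6,557| = $6,557.

$6,557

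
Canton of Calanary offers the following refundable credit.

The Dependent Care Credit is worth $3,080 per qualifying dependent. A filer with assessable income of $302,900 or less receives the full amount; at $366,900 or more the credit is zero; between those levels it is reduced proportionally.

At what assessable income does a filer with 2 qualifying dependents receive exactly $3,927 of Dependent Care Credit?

$326,100

Full credit = 2 × $3,080 = $6,160.
$3,927 is 3,927/6,160 of the full $6,160, so 2,233/6,160 of the $64,000 range has been used: income = $302,900 + $64,000 × 2,233/6,160 = $326,100.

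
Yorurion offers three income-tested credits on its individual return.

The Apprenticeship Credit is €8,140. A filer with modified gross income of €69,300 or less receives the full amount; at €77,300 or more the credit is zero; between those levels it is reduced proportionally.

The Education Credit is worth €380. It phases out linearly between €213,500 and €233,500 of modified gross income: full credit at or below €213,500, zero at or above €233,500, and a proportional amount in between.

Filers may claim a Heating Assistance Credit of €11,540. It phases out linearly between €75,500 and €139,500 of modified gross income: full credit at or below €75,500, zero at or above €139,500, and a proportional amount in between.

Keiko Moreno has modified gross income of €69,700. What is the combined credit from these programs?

€19,653

Apprenticeship Credit: €69,700 is €400 into a €8,000 phase-out range, leaving 7,600/8,000 of the credit: €8,140 × 7,600/8,000 = €7,733.
Education Credit: €69,700 is at or below the €213,500 threshold, so the full €380 applies.
Heating Assistance Credit: €69,700 is at or below the €75,500 threshold, so the full €11,540 applies.
Total: €7,733 + €380 + €11,540 = €19,653.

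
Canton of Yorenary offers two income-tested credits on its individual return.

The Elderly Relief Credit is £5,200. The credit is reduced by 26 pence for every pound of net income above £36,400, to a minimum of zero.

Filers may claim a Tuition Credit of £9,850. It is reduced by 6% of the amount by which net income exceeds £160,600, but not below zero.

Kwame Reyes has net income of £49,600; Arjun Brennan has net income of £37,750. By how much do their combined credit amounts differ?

Kwame (£49,600): Elderly Relief Credit: 26% of the £13,200 excess over £36,400 is £3,432; credit = £5,200 − £3,432 = £1,768. Tuition Credit: £49,600 is at or below the £160,600 threshold, so the full £9,850 applies. total £1,768 + £9,850 = £11,618
Arjun (£37,750): Elderly Relief Credit: 26% of the £1,350 excess over £36,400 is £351; credit = £5,200 − £351 = £4,849. Tuition Credit: £37,750 is at or below the £160,600 threshold, so the full £9,850 applies. total £4,849 + £9,850 = £14,699
Difference: |£11,618 − £14,699| = £3,081.

£3,081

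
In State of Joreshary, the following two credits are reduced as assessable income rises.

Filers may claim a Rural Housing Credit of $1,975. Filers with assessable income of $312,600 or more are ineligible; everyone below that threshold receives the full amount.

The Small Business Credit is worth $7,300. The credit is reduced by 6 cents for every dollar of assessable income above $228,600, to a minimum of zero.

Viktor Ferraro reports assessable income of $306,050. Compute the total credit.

Rural Housing Credit: $306,050 is below the $312,600 cutoff, so the full $1,975 applies.
Small Business Credit: 6% of the $77,450 excess over $228,600 is $4,647; credit = $7,300 − $4,647 = $2,653.
Total: $1,975 + $2,653 = $4,628.

$4,628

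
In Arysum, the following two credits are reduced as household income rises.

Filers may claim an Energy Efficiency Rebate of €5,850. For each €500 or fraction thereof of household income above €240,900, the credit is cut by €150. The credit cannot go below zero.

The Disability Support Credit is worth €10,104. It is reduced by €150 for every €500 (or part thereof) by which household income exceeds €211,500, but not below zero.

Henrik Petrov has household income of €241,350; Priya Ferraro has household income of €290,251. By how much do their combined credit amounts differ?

Henrik (€241,350): Energy Efficiency Rebate: income exceeds €240,900 by €450, which is 1 full-or-partial €500 increment; reduction = 1 × €150 = €150, leaving €5,700. Disability Support Credit: income exceeds €211,500 by €29,850, which is 60 full-or-partial €500 increments; reduction = 60 × €150 = €9,000, leaving €1,104. total €5,700 + €1,104 = €6,804
Priya (€290,251): Energy Efficiency Rebate: income exceeds €240,900 by €49,351 → 99 increments × €150 = €14,850 ≥ base, so the credit is €0. Disability Support Credit: income exceeds €211,500 by €78,751 → 158 increments × €150 = €23,700 ≥ base, so the credit is €0. total €0 + €0 = €0
Difference: |€6,804 − €0| = €6,804.

€6,804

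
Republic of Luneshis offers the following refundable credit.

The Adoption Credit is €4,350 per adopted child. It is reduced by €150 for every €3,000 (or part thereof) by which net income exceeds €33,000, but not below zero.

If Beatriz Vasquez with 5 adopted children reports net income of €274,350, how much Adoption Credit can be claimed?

€9,600

Adoption Credit: base = 5 × €4,350 = €21,750. income exceeds €33,000 by €241,350, which is 81 full-or-partial €3,000 increments; reduction = 81 × €150 = €12,150, leaving €9,600.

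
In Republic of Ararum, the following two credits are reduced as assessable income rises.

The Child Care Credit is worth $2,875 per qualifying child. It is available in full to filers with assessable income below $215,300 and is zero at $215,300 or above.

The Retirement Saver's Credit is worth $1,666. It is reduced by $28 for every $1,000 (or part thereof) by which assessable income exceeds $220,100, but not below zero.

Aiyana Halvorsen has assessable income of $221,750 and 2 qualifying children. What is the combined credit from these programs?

$1,610

Child Care Credit: base = 2 × $2,875 = $5,750. $221,750 meets or exceeds the $215,300 cutoff, so the credit is $0.
Retirement Saver's Credit: income exceeds $220,100 by $1,650, which is 2 full-or-partial $1,000 increments; reduction = 2 × $28 = $56, leaving $1,610.
Total: $0 + $1,610 = $1,610.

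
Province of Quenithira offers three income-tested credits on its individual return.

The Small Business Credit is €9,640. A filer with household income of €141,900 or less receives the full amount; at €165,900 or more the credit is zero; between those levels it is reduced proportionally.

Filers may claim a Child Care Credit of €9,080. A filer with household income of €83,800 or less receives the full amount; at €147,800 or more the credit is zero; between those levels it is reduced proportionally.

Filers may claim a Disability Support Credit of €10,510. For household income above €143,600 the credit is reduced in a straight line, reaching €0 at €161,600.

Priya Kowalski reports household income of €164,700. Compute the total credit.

€482

Small Business Credit: €164,700 is €22,800 into a €24,000 phase-out range, leaving 1,200/24,000 of the credit: €9,640 × 1,200/24,000 = €482.
Child Care Credit: €164,700 is at or above €147,800, so the credit is €0.
Disability Support Credit: €164,700 is at or above €161,600, so the credit is €0.
Total: €482 + €0 + €0 = €482.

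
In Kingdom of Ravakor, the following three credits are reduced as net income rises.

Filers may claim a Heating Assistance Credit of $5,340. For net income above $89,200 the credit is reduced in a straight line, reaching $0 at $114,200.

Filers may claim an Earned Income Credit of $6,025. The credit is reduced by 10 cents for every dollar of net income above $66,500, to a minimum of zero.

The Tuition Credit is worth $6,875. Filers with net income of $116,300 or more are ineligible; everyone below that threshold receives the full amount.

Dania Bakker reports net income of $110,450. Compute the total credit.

Heating Assistance Credit: $110,450 is $21,250 into a $25,000 phase-out range, leaving 3,750/25,000 of the credit: $5,340 × 3,750/25,000 = $801.
Earned Income Credit: 10% of the $43,950 excess over $66,500 is $4,395; credit = $6,025 − $4,395 = $1,630.
Tuition Credit: $110,450 is below the $116,300 cutoff, so the full $6,875 applies.
Total: $801 + $1,630 + $6,875 = $9,306.

$9,306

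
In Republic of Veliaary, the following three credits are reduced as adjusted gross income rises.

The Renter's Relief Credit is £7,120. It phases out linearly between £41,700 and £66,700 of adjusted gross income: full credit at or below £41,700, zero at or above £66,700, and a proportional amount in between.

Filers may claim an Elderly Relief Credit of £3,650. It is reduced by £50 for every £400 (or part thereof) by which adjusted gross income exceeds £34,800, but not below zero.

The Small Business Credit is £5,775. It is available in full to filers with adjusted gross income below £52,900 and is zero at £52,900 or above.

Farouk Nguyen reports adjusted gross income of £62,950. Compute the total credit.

Renter's Relief Credit: £62,950 is £21,250 into a £25,000 phase-out range, leaving 3,750/25,000 of the credit: £7,120 × 3,750/25,000 = £1,068.
Elderly Relief Credit: income exceeds £34,800 by £28,150, which is 71 full-or-partial £400 increments; reduction = 71 × £50 = £3,550, leaving £100.
Small Business Credit: £62,950 meets or exceeds the £52,900 cutoff, so the credit is £0.
Total: £1,068 + £100 + £0 = £1,168.

£1,168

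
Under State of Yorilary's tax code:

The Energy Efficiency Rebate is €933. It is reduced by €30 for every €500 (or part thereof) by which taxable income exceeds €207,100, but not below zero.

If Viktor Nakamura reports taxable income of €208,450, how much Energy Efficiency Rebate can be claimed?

Energy Efficiency Rebate: income exceeds €207,100 by €1,350, which is 3 full-or-partial €500 increments; reduction = 3 × €30 = €90, leaving €843.

€843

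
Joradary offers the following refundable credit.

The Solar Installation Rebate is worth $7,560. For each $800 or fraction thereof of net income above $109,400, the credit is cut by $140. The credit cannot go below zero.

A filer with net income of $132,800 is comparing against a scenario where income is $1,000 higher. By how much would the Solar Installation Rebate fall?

$140

At $132,800 — income exceeds $109,400 by $23,400, which is 30 full-or-partial $800 increments; reduction = 30 × $140 = $4,200, leaving $3,360.
At $133,800 — income exceeds $109,400 by $24,400, which is 31 full-or-partial $800 increments; reduction = 31 × $140 = $4,340, leaving $3,220.
Lost: $3,360 − $3,220 = $140.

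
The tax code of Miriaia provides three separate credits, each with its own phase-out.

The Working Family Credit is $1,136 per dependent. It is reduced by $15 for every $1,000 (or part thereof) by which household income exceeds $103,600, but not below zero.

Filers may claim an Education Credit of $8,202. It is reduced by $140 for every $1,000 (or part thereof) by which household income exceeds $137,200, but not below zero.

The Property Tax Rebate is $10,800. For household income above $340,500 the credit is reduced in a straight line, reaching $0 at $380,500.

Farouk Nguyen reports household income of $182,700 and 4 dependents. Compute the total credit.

Working Family Credit: base = 4 × $1,136 = $4,544. income exceeds $103,600 by $79,100, which is 80 full-or-partial $1,000 increments; reduction = 80 × $15 = $1,200, leaving $3,344.
Education Credit: income exceeds $137,200 by $45,500, which is 46 full-or-partial $1,000 increments; reduction = 46 × $140 = $6,440, leaving $1,762.
Property Tax Rebate: $182,700 is at or below the $340,500 threshold, so the full $10,800 applies.
Total: $3,344 + $1,762 + $10,800 = $15,906.

$15,906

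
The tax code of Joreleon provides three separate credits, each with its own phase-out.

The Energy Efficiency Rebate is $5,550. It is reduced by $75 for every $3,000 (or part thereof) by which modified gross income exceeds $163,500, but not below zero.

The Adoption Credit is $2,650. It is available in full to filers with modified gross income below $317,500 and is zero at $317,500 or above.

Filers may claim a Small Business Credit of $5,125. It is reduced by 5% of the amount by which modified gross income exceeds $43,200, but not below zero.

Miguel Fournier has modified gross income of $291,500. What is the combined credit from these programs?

Energy Efficiency Rebate: income exceeds $163,500 by $128,000, which is 43 full-or-partial $3,000 increments; reduction = 43 × $75 = $3,225, leaving $2,325.
Adoption Credit: $291,500 is below the $317,500 cutoff, so the full $2,650 applies.
Small Business Credit: 5% of the $248,300 excess over $43,200 is $12,415 ≥ base, so the credit is $0.
Total: $2,325 + $2,650 + $0 = $4,975.

$4,975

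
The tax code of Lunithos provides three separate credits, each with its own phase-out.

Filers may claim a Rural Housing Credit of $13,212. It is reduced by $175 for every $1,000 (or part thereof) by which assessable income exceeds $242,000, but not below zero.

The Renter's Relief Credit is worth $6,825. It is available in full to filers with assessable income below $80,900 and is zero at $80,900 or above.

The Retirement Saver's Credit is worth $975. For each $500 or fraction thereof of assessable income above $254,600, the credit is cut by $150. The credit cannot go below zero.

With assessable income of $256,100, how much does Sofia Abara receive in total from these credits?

$11,112

Rural Housing Credit: income exceeds $242,000 by $14,100, which is 15 full-or-partial $1,000 increments; reduction = 15 × $175 = $2,625, leaving $10,587.
Renter's Relief Credit: $256,100 meets or exceeds the $80,900 cutoff, so the credit is $0.
Retirement Saver's Credit: income exceeds $254,600 by $1,500, which is 3 full-or-partial $500 increments; reduction = 3 × $150 = $450, leaving $525.
Total: $10,587 + $0 + $525 = $11,112.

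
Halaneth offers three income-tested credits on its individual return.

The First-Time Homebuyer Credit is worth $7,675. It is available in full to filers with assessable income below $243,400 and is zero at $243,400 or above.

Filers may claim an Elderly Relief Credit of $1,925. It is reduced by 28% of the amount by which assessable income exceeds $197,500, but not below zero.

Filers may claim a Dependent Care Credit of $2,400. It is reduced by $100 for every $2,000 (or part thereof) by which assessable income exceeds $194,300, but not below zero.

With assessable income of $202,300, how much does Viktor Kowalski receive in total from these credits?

$10,256

First-Time Homebuyer Credit: $202,300 is below the $243,400 cutoff, so the full $7,675 applies.
Elderly Relief Credit: 28% of the $4,800 excess over $197,500 is $1,344; credit = $1,925 − $1,344 = $581.
Dependent Care Credit: income exceeds $194,300 by $8,000, which is 4 full-or-partial $2,000 increments; reduction = 4 × $100 = $400, leaving $2,000.
Total: $7,675 + $581 + $2,000 = $10,256.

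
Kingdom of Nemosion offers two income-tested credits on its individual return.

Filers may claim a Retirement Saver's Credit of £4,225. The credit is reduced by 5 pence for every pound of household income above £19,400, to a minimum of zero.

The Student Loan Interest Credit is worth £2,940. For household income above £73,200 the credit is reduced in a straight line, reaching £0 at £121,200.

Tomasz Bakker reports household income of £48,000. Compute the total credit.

£5,735

Retirement Saver's Credit: 5% of the £28,600 excess over £19,400 is £1,430; credit = £4,225 − £1,430 = £2,795.
Student Loan Interest Credit: £48,000 is at or below the £73,200 threshold, so the full £2,940 applies.
Total: £2,795 + £2,940 = £5,735.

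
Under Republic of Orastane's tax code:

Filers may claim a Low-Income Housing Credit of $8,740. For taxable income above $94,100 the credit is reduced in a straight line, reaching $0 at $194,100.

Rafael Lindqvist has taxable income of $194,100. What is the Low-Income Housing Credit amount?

Low-Income Housing Credit: $194,100 is at or above $194,100, so the credit is $0.

$0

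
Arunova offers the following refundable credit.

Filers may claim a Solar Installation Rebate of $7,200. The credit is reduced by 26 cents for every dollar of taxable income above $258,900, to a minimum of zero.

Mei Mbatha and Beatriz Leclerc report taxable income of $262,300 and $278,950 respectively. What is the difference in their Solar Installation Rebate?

Mei ($262,300): Solar Installation Rebate: 26% of the $3,400 excess over $258,900 is $884; credit = $7,200 − $884 = $6,316.
Beatriz ($278,950): Solar Installation Rebate: 26% of the $20,050 excess over $258,900 is $5,213; credit = $7,200 − $5,213 = $1,987.
Difference: |$6,316 − $1,987| = $4,329.

$4,329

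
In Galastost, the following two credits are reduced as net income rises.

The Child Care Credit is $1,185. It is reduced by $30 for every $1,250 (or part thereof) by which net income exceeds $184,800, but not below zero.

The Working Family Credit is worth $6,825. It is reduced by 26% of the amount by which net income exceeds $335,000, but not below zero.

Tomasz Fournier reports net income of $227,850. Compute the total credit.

Child Care Credit: income exceeds $184,800 by $43,050, which is 35 full-or-partial $1,250 increments; reduction = 35 × $30 = $1,050, leaving $135.
Working Family Credit: $227,850 is at or below the $335,000 threshold, so the full $6,825 applies.
Total: $135 + $6,825 = $6,960.

$6,960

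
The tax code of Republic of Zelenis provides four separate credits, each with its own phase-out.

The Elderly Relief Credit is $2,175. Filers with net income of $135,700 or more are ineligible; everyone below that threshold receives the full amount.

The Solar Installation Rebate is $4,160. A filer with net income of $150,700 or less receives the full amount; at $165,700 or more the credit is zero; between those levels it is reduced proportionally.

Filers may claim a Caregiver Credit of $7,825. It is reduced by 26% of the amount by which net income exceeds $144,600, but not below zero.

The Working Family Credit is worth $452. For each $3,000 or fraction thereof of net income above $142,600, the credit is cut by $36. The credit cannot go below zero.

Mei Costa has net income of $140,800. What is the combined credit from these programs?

$12,437

Elderly Relief Credit: $140,800 meets or exceeds the $135,700 cutoff, so the credit is $0.
Solar Installation Rebate: $140,800 is at or below the $150,700 threshold, so the full $4,160 applies.
Caregiver Credit: $140,800 is at or below the $144,600 threshold, so the full $7,825 applies.
Working Family Credit: $140,800 is at or below the $142,600 threshold, so the full $452 applies.
Total: $0 + $4,160 + $7,825 + $452 = $12,437.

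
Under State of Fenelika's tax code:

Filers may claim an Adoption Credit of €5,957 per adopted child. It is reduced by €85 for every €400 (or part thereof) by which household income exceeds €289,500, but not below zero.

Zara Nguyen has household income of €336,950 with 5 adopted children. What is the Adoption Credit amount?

€19,670

Adoption Credit: base = 5 × €5,957 = €29,785. income exceeds €289,500 by €47,450, which is 119 full-or-partial €400 increments; reduction = 119 × €85 = €10,115, leaving €19,670.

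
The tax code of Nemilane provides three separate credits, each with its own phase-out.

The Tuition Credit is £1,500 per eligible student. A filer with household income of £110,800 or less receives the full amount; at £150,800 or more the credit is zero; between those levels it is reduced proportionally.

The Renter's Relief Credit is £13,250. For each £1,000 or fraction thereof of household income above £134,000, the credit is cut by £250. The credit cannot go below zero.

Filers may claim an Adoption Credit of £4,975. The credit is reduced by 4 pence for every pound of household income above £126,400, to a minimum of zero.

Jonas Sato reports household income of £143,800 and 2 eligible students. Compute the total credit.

£15,554

Tuition Credit: base = 2 × £1,500 = £3,000. £143,800 is £33,000 into a £40,000 phase-out range, leaving 7,000/40,000 of the credit: £3,000 × 7,000/40,000 = £525.
Renter's Relief Credit: income exceeds £134,000 by £9,800, which is 10 full-or-partial £1,000 increments; reduction = 10 × £250 = £2,500, leaving £10,750.
Adoption Credit: 4% of the £17,400 excess over £126,400 is £696; credit = £4,975 − £696 = £4,279.
Total: £525 + £10,750 + £4,279 = £15,554.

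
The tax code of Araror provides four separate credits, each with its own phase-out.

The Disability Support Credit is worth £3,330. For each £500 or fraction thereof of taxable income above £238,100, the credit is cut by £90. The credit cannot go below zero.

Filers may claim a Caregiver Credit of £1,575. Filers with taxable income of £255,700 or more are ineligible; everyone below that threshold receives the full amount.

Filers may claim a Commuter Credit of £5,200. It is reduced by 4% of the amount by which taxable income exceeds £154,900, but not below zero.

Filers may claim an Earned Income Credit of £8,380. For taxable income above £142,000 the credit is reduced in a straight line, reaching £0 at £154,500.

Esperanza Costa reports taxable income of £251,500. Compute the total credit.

Disability Support Credit: income exceeds £238,100 by £13,400, which is 27 full-or-partial £500 increments; reduction = 27 × £90 = £2,430, leaving £900.
Caregiver Credit: £251,500 is below the £255,700 cutoff, so the full £1,575 applies.
Commuter Credit: 4% of the £96,600 excess over £154,900 is £3,864; credit = £5,200 − £3,864 = £1,336.
Earned Income Credit: £251,500 is at or above £154,500, so the credit is £0.
Total: £900 + £1,575 + £1,336 + £0 = £3,811.

£3,811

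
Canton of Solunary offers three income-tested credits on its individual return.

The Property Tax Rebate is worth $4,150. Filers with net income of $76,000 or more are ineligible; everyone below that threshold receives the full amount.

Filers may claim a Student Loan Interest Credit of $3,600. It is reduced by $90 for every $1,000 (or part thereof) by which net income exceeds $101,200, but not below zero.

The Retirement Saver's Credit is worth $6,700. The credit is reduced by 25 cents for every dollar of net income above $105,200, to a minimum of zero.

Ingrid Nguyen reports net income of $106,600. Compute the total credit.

$9,410

Property Tax Rebate: $106,600 meets or exceeds the $76,000 cutoff, so the credit is $0.
Student Loan Interest Credit: income exceeds $101,200 by $5,400, which is 6 full-or-partial $1,000 increments; reduction = 6 × $90 = $540, leaving $3,060.
Retirement Saver's Credit: 25% of the $1,400 excess over $105,200 is $350; credit = $6,700 − $350 = $6,350.
Total: $0 + $3,060 + $6,350 = $9,410.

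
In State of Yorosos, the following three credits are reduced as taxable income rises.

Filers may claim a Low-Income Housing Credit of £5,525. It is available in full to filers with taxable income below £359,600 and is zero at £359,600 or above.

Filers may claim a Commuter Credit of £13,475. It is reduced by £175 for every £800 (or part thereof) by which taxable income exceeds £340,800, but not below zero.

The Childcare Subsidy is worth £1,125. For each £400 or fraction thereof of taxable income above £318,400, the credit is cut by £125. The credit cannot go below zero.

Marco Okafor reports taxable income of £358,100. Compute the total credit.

Low-Income Housing Credit: £358,100 is below the £359,600 cutoff, so the full £5,525 applies.
Commuter Credit: income exceeds £340,800 by £17,300, which is 22 full-or-partial £800 increments; reduction = 22 × £175 = £3,850, leaving £9,625.
Childcare Subsidy: income exceeds £318,400 by £39,700 → 100 increments × £125 = £12,500 ≥ base, so the credit is £0.
Total: £5,525 + £9,625 + £0 = £15,150.

£15,150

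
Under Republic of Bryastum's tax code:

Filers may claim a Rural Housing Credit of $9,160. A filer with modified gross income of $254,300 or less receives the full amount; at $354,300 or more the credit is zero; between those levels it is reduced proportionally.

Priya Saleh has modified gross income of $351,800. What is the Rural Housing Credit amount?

$229

Rural Housing Credit: $351,800 is $97,500 into a $100,000 phase-out range, leaving 2,500/100,000 of the credit: $9,160 × 2,500/100,000 = $229.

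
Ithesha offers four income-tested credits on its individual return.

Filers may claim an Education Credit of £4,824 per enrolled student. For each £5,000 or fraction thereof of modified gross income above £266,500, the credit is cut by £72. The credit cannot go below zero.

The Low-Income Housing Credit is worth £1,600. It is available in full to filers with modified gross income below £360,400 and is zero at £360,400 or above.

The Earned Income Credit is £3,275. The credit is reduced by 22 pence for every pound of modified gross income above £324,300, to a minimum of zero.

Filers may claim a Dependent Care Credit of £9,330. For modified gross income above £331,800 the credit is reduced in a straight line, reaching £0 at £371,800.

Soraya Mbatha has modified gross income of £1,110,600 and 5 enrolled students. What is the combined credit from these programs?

Education Credit: base = 5 × £4,824 = £24,120. income exceeds £266,500 by £844,100, which is 169 full-or-partial £5,000 increments; reduction = 169 × £72 = £12,168, leaving £11,952.
Low-Income Housing Credit: £1,110,600 meets or exceeds the £360,400 cutoff, so the credit is £0.
Earned Income Credit: 22% of the £786,300 excess over £324,300 is £172,986 ≥ base, so the credit is £0.
Dependent Care Credit: £1,110,600 is at or above £371,800, so the credit is £0.
Total: £11,952 + £0 + £0 + £0 = £11,952.

£11,952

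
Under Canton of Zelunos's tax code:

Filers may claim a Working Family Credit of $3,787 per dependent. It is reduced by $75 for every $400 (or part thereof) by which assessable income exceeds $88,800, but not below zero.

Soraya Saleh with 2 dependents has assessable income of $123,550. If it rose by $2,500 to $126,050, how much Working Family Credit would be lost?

$525

At $123,550 — base = 2 × $3,787 = $7,574. income exceeds $88,800 by $34,750, which is 87 full-or-partial $400 increments; reduction = 87 × $75 = $6,525, leaving $1,049.
At $126,050 — base = 2 × $3,787 = $7,574. income exceeds $88,800 by $37,250, which is 94 full-or-partial $400 increments; reduction = 94 × $75 = $7,050, leaving $524.
Lost: $1,049 − $524 = $525.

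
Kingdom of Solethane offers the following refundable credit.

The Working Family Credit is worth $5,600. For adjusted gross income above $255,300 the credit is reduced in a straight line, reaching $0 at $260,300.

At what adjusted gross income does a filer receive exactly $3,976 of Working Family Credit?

$256,750

$3,976 is 3,976/5,600 of the full $5,600, so 1,624/5,600 of the $5,000 range has been used: income = $255,300 + $5,000 × 1,624/5,600 = $256,750.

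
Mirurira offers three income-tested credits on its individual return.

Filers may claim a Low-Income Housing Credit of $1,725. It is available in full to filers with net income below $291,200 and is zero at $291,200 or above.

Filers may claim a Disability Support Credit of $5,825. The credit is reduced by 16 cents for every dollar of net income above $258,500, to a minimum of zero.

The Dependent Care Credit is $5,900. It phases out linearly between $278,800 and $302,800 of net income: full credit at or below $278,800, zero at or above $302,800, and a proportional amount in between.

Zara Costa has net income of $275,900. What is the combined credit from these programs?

$10,666

Low-Income Housing Credit: $275,900 is below the $291,200 cutoff, so the full $1,725 applies.
Disability Support Credit: 16% of the $17,400 excess over $258,500 is $2,784; credit = $5,825 − $2,784 = $3,041.
Dependent Care Credit: $275,900 is at or below the $278,800 threshold, so the full $5,900 applies.
Total: $1,725 + $3,041 + $5,900 = $10,666.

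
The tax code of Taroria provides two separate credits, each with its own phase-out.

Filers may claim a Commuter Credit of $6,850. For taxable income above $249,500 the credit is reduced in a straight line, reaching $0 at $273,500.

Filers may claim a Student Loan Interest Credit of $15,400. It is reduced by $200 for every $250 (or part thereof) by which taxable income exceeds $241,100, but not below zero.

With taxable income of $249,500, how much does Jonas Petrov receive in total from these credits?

$15,450

Commuter Credit: $249,500 is at or below the $249,500 threshold, so the full $6,850 applies.
Student Loan Interest Credit: income exceeds $241,100 by $8,400, which is 34 full-or-partial $250 increments; reduction = 34 × $200 = $6,800, leaving $8,600.
Total: $6,850 + $8,600 = $15,450.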